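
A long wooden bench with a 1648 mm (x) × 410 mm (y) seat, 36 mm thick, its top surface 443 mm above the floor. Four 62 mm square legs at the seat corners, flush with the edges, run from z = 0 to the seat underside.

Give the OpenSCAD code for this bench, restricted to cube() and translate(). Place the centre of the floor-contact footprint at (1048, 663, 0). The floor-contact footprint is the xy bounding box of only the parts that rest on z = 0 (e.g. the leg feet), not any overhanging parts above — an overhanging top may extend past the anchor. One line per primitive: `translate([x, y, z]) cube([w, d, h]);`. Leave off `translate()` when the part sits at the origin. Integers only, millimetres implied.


translate([224, 458, 407]) cube([1648, 410, 36]);
translate([224, 458, 0]) cube([62, 62, 407]);
translate([224, 806, 0]) cube([62, 62, 407]);
translate([1810, 458, 0]) cube([62, 62, 407]);
translate([1810, 806, 0]) cube([62, 62, 407]);


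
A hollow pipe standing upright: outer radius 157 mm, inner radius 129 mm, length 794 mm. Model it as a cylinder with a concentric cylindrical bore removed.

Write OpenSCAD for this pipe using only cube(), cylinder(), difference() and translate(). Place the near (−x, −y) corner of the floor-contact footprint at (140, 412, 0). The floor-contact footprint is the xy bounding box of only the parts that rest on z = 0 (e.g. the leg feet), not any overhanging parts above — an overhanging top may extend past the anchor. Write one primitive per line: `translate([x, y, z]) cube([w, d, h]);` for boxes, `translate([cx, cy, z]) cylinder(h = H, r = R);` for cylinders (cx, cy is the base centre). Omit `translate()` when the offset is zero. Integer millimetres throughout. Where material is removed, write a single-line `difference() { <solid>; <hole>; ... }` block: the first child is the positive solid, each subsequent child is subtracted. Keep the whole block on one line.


difference() { translate([297, 569, 0]) cylinder(h = 794, r = 157); translate([297, 569, 0]) cylinder(h = 794, r = 129); }


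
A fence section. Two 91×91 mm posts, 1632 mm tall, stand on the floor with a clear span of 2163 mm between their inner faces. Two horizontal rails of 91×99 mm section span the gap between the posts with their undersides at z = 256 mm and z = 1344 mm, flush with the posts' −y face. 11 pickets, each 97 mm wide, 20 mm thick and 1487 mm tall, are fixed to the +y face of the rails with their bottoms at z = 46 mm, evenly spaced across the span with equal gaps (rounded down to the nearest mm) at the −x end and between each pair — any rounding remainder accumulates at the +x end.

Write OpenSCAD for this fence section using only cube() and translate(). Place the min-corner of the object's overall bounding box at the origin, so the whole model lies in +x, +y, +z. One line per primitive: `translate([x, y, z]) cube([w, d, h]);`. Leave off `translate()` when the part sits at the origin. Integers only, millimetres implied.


cube([91, 91, 1632]);
translate([2254, 0, 0]) cube([91, 91, 1632]);
translate([91, 0, 256]) cube([2163, 91, 99]);
translate([91, 0, 1344]) cube([2163, 91, 99]);
translate([182, 91, 46]) cube([97, 20, 1487]);
translate([370, 91, 46]) cube([97, 20, 1487]);
translate([558, 91, 46]) cube([97, 20, 1487]);
translate([746, 91, 46]) cube([97, 20, 1487]);
translate([934, 91, 46]) cube([97, 20, 1487]);
translate([1122, 91, 46]) cube([97, 20, 1487]);
translate([1310, 91, 46]) cube([97, 20, 1487]);
translate([1498, 91, 46]) cube([97, 20, 1487]);
translate([1686, 91, 46]) cube([97, 20, 1487]);
translate([1874, 91, 46]) cube([97, 20, 1487]);
translate([2062, 91, 46]) cube([97, 20, 1487]);


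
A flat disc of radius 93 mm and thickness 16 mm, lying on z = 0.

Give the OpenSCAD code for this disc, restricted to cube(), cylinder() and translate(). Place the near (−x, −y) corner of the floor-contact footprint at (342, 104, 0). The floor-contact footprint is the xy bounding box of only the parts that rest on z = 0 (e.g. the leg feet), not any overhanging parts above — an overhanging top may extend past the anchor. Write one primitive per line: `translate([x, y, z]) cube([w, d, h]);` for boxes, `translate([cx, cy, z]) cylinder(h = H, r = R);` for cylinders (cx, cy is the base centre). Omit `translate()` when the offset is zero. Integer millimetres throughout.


translate([435, 197, 0]) cylinder(h = 16, r = 93);


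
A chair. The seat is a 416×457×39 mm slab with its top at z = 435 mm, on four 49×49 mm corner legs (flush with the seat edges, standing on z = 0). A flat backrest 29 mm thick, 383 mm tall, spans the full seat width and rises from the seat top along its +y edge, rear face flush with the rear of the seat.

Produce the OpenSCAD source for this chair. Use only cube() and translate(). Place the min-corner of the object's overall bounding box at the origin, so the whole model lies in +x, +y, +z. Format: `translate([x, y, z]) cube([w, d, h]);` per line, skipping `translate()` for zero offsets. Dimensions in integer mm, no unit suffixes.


translate([0, 0, 396]) cube([416, 457, 39]);
cube([49, 49, 396]);
translate([367, 0, 0]) cube([49, 49, 396]);
translate([0, 408, 0]) cube([49, 49, 396]);
translate([367, 408, 0]) cube([49, 49, 396]);
translate([0, 428, 435]) cube([416, 29, 383]);


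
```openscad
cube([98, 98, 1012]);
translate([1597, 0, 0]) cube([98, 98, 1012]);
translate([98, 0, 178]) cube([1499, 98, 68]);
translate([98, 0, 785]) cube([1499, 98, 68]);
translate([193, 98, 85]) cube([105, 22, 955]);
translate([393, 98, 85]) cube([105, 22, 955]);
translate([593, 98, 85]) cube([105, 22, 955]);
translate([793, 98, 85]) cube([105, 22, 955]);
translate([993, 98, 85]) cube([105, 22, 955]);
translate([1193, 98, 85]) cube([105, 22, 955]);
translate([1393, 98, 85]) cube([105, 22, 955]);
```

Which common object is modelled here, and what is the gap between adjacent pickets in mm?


A fence section. The picket gap is 95 mm.

Two posts, two rails, 7 pickets — a fence section. Span 1499 mm holds 7 pickets of 105 mm with 8 equal gaps: ⌊(1499 − 7·105) / 8⌋ = 95 mm.


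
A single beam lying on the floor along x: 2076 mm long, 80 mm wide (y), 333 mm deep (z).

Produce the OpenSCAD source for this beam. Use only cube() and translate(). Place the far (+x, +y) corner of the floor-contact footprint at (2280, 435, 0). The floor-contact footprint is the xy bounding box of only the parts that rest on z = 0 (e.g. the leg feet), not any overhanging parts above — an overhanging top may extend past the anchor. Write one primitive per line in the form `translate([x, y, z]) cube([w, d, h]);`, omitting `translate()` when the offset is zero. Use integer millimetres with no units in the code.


translate([204, 355, 0]) cube([2076, 80, 333]);


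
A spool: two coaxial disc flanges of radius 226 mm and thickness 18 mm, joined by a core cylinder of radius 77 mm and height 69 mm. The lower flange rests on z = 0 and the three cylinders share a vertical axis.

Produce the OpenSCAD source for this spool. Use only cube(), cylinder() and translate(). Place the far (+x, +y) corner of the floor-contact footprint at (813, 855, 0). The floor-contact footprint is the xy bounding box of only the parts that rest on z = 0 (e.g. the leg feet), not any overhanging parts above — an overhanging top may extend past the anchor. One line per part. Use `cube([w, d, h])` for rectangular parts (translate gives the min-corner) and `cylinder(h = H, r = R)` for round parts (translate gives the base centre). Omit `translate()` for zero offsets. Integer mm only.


translate([587, 629, 0]) cylinder(h = 18, r = 226);
translate([587, 629, 18]) cylinder(h = 69, r = 77);
translate([587, 629, 87]) cylinder(h = 18, r = 226);


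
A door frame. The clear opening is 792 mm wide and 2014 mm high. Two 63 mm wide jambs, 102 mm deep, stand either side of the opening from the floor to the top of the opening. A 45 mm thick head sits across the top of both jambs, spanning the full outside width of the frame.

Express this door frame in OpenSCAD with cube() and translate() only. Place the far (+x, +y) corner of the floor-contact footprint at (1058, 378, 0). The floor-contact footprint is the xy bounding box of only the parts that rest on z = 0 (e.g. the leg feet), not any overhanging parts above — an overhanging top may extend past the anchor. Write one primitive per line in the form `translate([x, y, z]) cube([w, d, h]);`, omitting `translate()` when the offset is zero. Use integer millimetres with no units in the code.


translate([140, 276, 0]) cube([63, 102, 2014]);
translate([995, 276, 0]) cube([63, 102, 2014]);
translate([140, 276, 2014]) cube([918, 102, 45]);


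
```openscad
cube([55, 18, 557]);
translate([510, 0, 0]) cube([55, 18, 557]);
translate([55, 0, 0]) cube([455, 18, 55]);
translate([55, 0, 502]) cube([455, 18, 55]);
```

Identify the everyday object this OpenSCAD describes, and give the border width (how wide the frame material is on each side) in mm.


A picture frame. The border width is 55 mm.

Four thin pieces enclosing a rectangular opening — a picture frame. The two full-height stiles are 557 mm tall; the top rail sits at z = 502 and is 55 mm tall, so the border above the opening is 557 − 502 = 55 mm, matching the stile x-width.


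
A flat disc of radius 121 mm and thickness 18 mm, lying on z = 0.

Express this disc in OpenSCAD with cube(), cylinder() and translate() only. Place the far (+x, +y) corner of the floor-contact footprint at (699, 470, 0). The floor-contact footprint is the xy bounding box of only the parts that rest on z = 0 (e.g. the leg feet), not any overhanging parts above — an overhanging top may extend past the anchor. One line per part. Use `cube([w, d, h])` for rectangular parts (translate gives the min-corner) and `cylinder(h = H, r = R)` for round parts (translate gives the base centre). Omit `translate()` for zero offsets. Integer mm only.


translate([578, 349, 0]) cylinder(h = 18, r = 121);


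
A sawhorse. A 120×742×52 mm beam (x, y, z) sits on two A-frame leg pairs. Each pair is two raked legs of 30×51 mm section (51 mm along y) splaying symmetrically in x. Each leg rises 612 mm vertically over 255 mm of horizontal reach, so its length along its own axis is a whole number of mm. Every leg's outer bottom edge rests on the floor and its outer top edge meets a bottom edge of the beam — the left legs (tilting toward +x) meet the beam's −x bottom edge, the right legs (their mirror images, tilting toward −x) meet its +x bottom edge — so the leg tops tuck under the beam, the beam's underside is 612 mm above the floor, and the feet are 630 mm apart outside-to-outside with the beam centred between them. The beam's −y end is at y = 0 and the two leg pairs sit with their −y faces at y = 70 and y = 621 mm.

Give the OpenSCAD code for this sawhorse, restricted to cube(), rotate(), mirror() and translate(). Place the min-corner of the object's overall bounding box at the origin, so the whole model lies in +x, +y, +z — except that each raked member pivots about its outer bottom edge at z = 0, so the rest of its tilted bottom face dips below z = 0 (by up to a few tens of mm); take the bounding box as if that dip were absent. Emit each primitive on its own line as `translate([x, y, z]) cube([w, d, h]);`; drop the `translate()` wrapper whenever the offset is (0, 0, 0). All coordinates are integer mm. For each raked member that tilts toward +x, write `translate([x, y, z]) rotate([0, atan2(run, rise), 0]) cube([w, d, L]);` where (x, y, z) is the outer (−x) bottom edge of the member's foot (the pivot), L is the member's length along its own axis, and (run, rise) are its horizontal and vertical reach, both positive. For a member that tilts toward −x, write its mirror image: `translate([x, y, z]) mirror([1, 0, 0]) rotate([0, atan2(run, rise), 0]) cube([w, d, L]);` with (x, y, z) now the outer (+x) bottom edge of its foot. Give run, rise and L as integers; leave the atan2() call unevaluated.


translate([255, 0, 612]) cube([120, 742, 52]);
translate([0, 70, 0]) rotate([0, atan2(255, 612), 0]) cube([30, 51, 663]);
translate([630, 70, 0]) mirror([1, 0, 0]) rotate([0, atan2(255, 612), 0]) cube([30, 51, 663]);
translate([0, 621, 0]) rotate([0, atan2(255, 612), 0]) cube([30, 51, 663]);
translate([630, 621, 0]) mirror([1, 0, 0]) rotate([0, atan2(255, 612), 0]) cube([30, 51, 663]);


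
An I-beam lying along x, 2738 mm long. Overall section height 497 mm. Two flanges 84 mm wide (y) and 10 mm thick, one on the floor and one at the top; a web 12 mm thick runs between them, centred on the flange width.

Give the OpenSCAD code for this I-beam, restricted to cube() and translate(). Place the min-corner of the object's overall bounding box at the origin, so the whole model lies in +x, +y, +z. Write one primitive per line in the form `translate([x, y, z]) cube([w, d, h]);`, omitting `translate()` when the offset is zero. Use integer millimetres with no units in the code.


cube([2738, 84, 10]);
translate([0, 36, 10]) cube([2738, 12, 477]);
translate([0, 0, 487]) cube([2738, 84, 10]);


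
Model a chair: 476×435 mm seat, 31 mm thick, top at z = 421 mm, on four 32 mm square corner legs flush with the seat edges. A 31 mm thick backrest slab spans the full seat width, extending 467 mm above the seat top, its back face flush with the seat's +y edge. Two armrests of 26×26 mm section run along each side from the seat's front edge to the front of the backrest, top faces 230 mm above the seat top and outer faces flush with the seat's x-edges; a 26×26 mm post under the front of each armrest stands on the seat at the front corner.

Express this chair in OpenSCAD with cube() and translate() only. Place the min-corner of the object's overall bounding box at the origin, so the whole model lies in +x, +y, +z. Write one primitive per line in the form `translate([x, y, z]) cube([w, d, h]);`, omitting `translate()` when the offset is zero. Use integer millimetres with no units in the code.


translate([0, 0, 390]) cube([476, 435, 31]);
cube([32, 32, 390]);
translate([444, 0, 0]) cube([32, 32, 390]);
translate([0, 403, 0]) cube([32, 32, 390]);
translate([444, 403, 0]) cube([32, 32, 390]);
translate([0, 404, 421]) cube([476, 31, 467]);
translate([0, 0, 625]) cube([26, 404, 26]);
translate([450, 0, 625]) cube([26, 404, 26]);
translate([0, 0, 421]) cube([26, 26, 204]);
translate([450, 0, 421]) cube([26, 26, 204]);


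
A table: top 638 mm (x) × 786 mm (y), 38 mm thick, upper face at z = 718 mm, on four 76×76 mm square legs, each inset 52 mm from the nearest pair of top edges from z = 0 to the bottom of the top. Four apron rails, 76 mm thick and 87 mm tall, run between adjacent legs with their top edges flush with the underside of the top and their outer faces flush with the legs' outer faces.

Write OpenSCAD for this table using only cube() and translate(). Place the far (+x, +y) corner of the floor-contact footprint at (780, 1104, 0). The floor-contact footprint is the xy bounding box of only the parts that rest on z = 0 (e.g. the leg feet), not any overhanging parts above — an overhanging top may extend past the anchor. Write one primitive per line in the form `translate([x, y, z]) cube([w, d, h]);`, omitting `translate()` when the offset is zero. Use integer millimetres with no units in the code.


translate([194, 370, 680]) cube([638, 786, 38]);
translate([246, 422, 0]) cube([76, 76, 680]);
translate([704, 422, 0]) cube([76, 76, 680]);
translate([246, 1028, 0]) cube([76, 76, 680]);
translate([704, 1028, 0]) cube([76, 76, 680]);
translate([322, 422, 593]) cube([382, 76, 87]);
translate([322, 1028, 593]) cube([382, 76, 87]);
translate([246, 498, 593]) cube([76, 530, 87]);
translate([704, 498, 593]) cube([76, 530, 87]);


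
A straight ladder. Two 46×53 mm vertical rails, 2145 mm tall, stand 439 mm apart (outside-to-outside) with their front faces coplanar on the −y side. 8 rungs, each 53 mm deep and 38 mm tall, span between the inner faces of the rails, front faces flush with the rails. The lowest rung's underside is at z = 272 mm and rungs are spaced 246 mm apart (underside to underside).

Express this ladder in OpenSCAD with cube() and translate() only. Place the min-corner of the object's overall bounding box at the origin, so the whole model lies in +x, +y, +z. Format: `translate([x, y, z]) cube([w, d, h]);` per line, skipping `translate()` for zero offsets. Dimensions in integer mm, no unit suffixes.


// rung span = 439 - 2*46 = 347
// rung[k] z = 272 + k*246
cube([46, 53, 2145]);
translate([393, 0, 0]) cube([46, 53, 2145]);
translate([46, 0, 272]) cube([347, 53, 38]);
translate([46, 0, 518]) cube([347, 53, 38]);
translate([46, 0, 764]) cube([347, 53, 38]);
translate([46, 0, 1010]) cube([347, 53, 38]);
translate([46, 0, 1256]) cube([347, 53, 38]);
translate([46, 0, 1502]) cube([347, 53, 38]);
translate([46, 0, 1748]) cube([347, 53, 38]);
translate([46, 0, 1994]) cube([347, 53, 38]);


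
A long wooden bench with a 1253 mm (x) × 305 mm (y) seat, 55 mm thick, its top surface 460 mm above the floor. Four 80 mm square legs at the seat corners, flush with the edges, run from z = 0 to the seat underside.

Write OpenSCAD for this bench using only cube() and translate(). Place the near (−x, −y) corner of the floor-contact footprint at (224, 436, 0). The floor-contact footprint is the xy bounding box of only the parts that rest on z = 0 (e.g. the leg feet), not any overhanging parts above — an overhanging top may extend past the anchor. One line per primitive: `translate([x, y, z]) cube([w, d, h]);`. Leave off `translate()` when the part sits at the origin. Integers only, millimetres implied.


translate([224, 436, 405]) cube([1253, 305, 55]);
translate([224, 436, 0]) cube([80, 80, 405]);
translate([224, 661, 0]) cube([80, 80, 405]);
translate([1397, 436, 0]) cube([80, 80, 405]);
translate([1397, 661, 0]) cube([80, 80, 405]);


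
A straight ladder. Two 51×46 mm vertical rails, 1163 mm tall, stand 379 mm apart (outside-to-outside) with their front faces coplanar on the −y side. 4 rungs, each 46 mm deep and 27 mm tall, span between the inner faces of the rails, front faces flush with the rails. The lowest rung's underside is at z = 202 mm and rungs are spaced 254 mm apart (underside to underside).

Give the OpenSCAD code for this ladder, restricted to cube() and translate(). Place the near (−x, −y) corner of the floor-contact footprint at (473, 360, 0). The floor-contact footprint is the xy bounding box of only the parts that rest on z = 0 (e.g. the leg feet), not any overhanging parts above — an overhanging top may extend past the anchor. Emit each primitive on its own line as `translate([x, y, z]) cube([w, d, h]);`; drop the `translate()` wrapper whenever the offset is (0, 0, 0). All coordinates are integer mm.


translate([473, 360, 0]) cube([51, 46, 1163]);
translate([801, 360, 0]) cube([51, 46, 1163]);
translate([524, 360, 202]) cube([277, 46, 27]);
translate([524, 360, 456]) cube([277, 46, 27]);
translate([524, 360, 710]) cube([277, 46, 27]);
translate([524, 360, 964]) cube([277, 46, 27]);


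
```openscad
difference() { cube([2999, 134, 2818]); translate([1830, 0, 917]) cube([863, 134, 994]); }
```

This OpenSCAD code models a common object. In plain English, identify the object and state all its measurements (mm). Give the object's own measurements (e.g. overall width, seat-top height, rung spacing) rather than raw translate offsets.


A wall 2999 mm long (x), 134 mm thick (y), 2818 mm tall, with a rectangular window opening cut through it. The opening is 863 mm wide and 994 mm tall; its sill is at z = 917 mm and its near (−x) edge is 1830 mm from the wall's −x end. The opening passes through the full wall thickness.


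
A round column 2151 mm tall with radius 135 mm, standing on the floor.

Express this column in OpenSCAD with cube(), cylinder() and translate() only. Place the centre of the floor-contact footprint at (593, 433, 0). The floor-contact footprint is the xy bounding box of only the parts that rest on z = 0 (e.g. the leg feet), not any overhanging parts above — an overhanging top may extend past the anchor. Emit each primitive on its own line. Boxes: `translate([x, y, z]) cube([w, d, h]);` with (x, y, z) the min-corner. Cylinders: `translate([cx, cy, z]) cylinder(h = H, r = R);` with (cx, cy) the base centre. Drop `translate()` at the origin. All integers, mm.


translate([593, 433, 0]) cylinder(h = 2151, r = 135);


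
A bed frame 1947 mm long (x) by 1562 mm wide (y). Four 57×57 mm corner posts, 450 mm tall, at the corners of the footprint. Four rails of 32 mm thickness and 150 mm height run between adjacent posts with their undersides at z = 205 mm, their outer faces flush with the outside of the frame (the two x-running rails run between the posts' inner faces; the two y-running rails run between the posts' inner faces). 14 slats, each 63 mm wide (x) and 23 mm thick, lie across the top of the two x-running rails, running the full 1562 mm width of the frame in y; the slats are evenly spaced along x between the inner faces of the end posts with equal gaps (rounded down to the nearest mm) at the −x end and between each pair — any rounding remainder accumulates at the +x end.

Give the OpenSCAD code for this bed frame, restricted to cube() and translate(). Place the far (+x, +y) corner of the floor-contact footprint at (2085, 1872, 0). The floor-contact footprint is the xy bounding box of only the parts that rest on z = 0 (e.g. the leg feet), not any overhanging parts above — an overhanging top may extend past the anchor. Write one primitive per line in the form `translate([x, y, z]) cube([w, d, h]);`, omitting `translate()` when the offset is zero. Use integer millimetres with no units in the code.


translate([138, 310, 0]) cube([57, 57, 450]);
translate([138, 1815, 0]) cube([57, 57, 450]);
translate([2028, 310, 0]) cube([57, 57, 450]);
translate([2028, 1815, 0]) cube([57, 57, 450]);
translate([195, 310, 205]) cube([1833, 32, 150]);
translate([195, 1840, 205]) cube([1833, 32, 150]);
translate([138, 367, 205]) cube([32, 1448, 150]);
translate([2053, 367, 205]) cube([32, 1448, 150]);
translate([258, 310, 355]) cube([63, 1562, 23]);
translate([384, 310, 355]) cube([63, 1562, 23]);
translate([510, 310, 355]) cube([63, 1562, 23]);
translate([636, 310, 355]) cube([63, 1562, 23]);
translate([762, 310, 355]) cube([63, 1562, 23]);
translate([888, 310, 355]) cube([63, 1562, 23]);
translate([1014, 310, 355]) cube([63, 1562, 23]);
translate([1140, 310, 355]) cube([63, 1562, 23]);
translate([1266, 310, 355]) cube([63, 1562, 23]);
translate([1392, 310, 355]) cube([63, 1562, 23]);
translate([1518, 310, 355]) cube([63, 1562, 23]);
translate([1644, 310, 355]) cube([63, 1562, 23]);
translate([1770, 310, 355]) cube([63, 1562, 23]);
translate([1896, 310, 355]) cube([63, 1562, 23]);


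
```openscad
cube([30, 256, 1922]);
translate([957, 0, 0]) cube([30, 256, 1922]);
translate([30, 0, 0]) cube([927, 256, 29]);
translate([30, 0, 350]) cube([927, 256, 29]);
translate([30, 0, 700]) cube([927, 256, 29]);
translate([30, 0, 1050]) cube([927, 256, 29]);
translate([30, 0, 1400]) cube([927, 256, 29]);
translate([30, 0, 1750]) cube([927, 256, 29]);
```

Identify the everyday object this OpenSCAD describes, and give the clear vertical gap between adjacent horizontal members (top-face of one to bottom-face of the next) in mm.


A bookshelf. The clear shelf gap is 321 mm.

Two tall side panels with 6 horizontal boards between them — a bookshelf. The first two shelf undersides are at z = 0 and z = 350; with shelf thickness 29, the clear gap is 350 − 0 − 29 = 321 mm.


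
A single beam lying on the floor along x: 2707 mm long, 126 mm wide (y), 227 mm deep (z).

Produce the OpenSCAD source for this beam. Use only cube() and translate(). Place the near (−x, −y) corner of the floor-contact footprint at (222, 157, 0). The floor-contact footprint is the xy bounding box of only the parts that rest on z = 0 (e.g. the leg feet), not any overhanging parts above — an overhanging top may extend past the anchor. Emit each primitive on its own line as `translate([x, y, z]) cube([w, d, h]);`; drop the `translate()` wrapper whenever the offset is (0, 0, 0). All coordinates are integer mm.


translate([222, 157, 0]) cube([2707, 126, 227]);


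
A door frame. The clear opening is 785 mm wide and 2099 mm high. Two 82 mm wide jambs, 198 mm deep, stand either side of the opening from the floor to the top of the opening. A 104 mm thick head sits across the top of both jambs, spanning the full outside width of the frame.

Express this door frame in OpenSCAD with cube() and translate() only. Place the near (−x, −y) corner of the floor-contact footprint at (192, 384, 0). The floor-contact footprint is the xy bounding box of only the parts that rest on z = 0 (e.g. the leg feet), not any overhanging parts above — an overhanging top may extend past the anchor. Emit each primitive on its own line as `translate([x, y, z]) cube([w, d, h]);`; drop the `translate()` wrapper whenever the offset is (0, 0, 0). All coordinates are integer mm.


translate([192, 384, 0]) cube([82, 198, 2099]);
translate([1059, 384, 0]) cube([82, 198, 2099]);
translate([192, 384, 2099]) cube([949, 198, 104]);


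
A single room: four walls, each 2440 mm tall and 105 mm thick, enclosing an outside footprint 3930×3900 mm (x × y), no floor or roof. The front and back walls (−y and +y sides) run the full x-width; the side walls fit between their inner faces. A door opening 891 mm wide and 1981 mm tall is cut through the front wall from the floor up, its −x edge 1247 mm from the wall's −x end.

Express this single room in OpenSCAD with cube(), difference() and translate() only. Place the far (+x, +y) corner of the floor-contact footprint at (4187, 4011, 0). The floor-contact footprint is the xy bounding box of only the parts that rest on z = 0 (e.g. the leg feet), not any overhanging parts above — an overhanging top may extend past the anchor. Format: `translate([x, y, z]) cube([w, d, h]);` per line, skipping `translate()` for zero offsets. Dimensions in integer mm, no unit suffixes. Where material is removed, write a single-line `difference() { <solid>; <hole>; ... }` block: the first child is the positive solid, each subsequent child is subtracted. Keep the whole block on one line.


difference() { translate([257, 111, 0]) cube([3930, 105, 2440]); translate([1504, 111, 0]) cube([891, 105, 1981]); }
translate([257, 3906, 0]) cube([3930, 105, 2440]);
translate([257, 216, 0]) cube([105, 3690, 2440]);
translate([4082, 216, 0]) cube([105, 3690, 2440]);


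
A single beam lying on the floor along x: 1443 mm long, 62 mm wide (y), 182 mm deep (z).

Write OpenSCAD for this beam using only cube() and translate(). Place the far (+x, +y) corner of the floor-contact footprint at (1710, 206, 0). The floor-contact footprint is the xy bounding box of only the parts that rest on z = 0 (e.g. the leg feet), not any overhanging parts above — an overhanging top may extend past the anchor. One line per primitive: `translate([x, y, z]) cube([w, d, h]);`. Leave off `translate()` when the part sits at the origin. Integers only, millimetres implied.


translate([267, 144, 0]) cube([1443, 62, 182]);


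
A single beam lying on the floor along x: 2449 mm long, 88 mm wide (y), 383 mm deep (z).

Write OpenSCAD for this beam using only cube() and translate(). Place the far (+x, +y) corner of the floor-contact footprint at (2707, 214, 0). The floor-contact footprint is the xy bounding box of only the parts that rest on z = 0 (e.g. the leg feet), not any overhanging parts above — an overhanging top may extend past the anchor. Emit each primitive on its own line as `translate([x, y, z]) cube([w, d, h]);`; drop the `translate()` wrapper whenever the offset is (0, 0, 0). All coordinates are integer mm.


translate([258, 126, 0]) cube([2449, 88, 383]);


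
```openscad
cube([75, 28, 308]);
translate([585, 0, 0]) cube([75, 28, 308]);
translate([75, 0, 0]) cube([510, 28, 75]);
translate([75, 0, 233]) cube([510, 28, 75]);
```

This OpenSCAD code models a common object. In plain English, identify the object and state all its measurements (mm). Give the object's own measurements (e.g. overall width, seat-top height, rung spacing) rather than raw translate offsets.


A rectangular picture frame lying in the x–z plane (depth along y). The opening is 510 mm wide (x) by 158 mm tall (z), surrounded by a border 75 mm wide on all four sides. The frame is 28 mm deep and is made of two full-height vertical stiles with two horizontal rails fitted between them.


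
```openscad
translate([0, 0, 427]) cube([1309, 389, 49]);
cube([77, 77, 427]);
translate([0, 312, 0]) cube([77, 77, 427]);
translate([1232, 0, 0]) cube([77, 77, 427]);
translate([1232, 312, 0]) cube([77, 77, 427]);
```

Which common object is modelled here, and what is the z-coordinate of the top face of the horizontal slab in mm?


A bench. The seat-top height is 476 mm.

A long slab on four corner posts — a bench. The slab sits at z = 427 with thickness 49, so the top is 427 + 49 = 476 mm.


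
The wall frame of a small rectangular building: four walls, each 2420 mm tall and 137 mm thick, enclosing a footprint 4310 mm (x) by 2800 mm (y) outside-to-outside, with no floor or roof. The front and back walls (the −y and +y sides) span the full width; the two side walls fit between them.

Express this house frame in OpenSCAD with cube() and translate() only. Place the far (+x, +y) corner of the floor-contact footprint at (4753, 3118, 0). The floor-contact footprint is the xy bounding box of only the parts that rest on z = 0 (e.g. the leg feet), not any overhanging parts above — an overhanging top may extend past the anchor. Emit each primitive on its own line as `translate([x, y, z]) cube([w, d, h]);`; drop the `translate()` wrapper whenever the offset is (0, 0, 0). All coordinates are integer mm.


translate([443, 318, 0]) cube([4310, 137, 2420]);
translate([443, 2981, 0]) cube([4310, 137, 2420]);
translate([443, 455, 0]) cube([137, 2526, 2420]);
translate([4616, 455, 0]) cube([137, 2526, 2420]);


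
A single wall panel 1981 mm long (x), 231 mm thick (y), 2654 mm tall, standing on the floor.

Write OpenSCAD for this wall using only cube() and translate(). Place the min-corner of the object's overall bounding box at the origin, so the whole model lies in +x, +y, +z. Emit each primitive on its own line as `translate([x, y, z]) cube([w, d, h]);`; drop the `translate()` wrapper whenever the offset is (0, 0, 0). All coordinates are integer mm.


cube([1981, 231, 2654]);


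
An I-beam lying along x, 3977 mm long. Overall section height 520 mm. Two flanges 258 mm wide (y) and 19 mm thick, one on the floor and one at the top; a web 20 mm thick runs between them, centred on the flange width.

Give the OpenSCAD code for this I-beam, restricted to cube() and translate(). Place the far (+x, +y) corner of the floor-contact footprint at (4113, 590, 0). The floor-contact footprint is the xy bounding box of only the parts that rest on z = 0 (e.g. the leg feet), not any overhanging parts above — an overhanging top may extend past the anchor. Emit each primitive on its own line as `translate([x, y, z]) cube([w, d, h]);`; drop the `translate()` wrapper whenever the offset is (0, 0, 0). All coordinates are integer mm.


translate([136, 332, 0]) cube([3977, 258, 19]);
translate([136, 451, 19]) cube([3977, 20, 482]);
translate([136, 332, 501]) cube([3977, 258, 19]);


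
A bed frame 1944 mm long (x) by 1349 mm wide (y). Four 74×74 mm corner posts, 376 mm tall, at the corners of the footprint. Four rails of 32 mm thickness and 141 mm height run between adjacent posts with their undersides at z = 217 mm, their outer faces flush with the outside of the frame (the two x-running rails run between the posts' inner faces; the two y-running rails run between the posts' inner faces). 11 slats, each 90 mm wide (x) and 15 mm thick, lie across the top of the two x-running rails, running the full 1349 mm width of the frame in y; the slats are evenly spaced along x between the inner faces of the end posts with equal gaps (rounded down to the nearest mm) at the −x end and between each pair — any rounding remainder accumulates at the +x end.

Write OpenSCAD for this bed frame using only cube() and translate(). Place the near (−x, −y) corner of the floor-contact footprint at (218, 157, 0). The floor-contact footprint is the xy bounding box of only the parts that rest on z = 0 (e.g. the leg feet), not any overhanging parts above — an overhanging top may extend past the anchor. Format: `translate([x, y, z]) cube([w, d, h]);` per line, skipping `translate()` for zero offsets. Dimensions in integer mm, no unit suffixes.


translate([218, 157, 0]) cube([74, 74, 376]);
translate([218, 1432, 0]) cube([74, 74, 376]);
translate([2088, 157, 0]) cube([74, 74, 376]);
translate([2088, 1432, 0]) cube([74, 74, 376]);
translate([292, 157, 217]) cube([1796, 32, 141]);
translate([292, 1474, 217]) cube([1796, 32, 141]);
translate([218, 231, 217]) cube([32, 1201, 141]);
translate([2130, 231, 217]) cube([32, 1201, 141]);
translate([359, 157, 358]) cube([90, 1349, 15]);
translate([516, 157, 358]) cube([90, 1349, 15]);
translate([673, 157, 358]) cube([90, 1349, 15]);
translate([830, 157, 358]) cube([90, 1349, 15]);
translate([987, 157, 358]) cube([90, 1349, 15]);
translate([1144, 157, 358]) cube([90, 1349, 15]);
translate([1301, 157, 358]) cube([90, 1349, 15]);
translate([1458, 157, 358]) cube([90, 1349, 15]);
translate([1615, 157, 358]) cube([90, 1349, 15]);
translate([1772, 157, 358]) cube([90, 1349, 15]);
translate([1929, 157, 358]) cube([90, 1349, 15]);


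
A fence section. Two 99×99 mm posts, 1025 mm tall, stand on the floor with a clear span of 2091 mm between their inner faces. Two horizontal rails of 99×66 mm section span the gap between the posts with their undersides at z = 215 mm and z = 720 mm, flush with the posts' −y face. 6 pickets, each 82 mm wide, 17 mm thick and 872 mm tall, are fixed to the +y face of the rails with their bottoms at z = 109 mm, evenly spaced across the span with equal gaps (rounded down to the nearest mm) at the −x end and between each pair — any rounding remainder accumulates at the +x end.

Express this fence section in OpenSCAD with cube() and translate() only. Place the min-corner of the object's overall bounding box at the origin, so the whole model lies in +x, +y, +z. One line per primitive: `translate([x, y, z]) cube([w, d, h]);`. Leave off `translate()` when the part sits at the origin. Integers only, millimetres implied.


cube([99, 99, 1025]);
translate([2190, 0, 0]) cube([99, 99, 1025]);
translate([99, 0, 215]) cube([2091, 99, 66]);
translate([99, 0, 720]) cube([2091, 99, 66]);
translate([327, 99, 109]) cube([82, 17, 872]);
translate([637, 99, 109]) cube([82, 17, 872]);
translate([947, 99, 109]) cube([82, 17, 872]);
translate([1257, 99, 109]) cube([82, 17, 872]);
translate([1567, 99, 109]) cube([82, 17, 872]);
translate([1877, 99, 109]) cube([82, 17, 872]);


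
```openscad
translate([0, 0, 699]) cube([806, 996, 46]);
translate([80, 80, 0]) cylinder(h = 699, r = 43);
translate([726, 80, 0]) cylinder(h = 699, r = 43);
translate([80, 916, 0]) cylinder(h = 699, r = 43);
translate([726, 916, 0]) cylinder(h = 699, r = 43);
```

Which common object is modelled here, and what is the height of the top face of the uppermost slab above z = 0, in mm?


A table. The table height is 745 mm.

A 806×996×46 slab sits at z = 699 on four Ø86 mm round legs — a table. The top surface is at 699 + 46 = 745 mm.


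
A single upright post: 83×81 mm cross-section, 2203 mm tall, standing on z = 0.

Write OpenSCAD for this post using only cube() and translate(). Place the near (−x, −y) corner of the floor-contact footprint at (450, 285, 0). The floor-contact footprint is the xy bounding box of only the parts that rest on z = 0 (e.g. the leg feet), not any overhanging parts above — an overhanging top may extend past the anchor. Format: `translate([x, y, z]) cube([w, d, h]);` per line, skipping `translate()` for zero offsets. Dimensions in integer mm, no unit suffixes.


translate([450, 285, 0]) cube([83, 81, 2203]);


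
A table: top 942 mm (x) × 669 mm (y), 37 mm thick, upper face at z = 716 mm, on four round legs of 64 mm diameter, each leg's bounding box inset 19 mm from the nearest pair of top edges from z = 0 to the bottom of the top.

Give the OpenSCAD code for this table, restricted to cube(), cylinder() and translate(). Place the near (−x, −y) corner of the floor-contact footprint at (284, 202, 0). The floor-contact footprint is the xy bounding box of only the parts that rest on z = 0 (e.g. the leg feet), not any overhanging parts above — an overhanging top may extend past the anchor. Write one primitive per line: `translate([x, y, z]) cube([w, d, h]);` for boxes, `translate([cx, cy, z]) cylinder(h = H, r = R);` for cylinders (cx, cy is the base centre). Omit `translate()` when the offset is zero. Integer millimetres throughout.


translate([265, 183, 679]) cube([942, 669, 37]);
translate([316, 234, 0]) cylinder(h = 679, r = 32);
translate([1156, 234, 0]) cylinder(h = 679, r = 32);
translate([316, 801, 0]) cylinder(h = 679, r = 32);
translate([1156, 801, 0]) cylinder(h = 679, r = 32);


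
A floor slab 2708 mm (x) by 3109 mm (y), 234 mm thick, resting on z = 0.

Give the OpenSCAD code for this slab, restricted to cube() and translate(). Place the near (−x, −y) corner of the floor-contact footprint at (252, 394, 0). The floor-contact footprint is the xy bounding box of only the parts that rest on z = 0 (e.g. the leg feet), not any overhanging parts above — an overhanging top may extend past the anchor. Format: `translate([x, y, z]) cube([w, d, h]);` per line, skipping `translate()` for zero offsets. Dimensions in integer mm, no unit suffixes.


translate([252, 394, 0]) cube([2708, 3109, 234]);


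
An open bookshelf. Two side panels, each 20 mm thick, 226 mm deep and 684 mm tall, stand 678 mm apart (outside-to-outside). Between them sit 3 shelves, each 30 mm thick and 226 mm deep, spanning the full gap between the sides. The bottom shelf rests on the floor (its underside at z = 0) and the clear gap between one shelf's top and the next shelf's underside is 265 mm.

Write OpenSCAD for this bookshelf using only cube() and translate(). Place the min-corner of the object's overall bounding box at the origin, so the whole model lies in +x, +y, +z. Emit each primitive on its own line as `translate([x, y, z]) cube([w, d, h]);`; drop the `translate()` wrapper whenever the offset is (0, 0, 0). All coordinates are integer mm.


cube([20, 226, 684]);
translate([658, 0, 0]) cube([20, 226, 684]);
translate([20, 0, 0]) cube([638, 226, 30]);
translate([20, 0, 295]) cube([638, 226, 30]);
translate([20, 0, 590]) cube([638, 226, 30]);


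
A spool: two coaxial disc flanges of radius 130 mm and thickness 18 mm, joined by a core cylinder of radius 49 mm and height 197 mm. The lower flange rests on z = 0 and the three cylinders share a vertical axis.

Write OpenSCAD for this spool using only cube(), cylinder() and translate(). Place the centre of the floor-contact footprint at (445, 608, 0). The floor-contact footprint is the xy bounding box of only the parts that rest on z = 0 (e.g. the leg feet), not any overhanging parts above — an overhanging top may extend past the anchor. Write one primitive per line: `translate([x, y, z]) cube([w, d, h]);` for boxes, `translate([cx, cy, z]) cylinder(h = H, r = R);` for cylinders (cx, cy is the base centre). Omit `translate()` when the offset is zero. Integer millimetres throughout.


translate([445, 608, 0]) cylinder(h = 18, r = 130);
translate([445, 608, 18]) cylinder(h = 197, r = 49);
translate([445, 608, 215]) cylinder(h = 18, r = 130);


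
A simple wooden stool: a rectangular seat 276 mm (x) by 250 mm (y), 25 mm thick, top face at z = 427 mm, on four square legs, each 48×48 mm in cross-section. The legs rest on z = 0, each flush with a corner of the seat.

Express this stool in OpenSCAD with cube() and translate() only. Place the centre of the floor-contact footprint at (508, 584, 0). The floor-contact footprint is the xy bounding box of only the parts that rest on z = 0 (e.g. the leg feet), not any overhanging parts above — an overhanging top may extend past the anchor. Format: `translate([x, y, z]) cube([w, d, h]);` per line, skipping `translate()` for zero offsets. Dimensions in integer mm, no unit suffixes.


translate([370, 459, 402]) cube([276, 250, 25]);
translate([370, 459, 0]) cube([48, 48, 402]);
translate([598, 459, 0]) cube([48, 48, 402]);
translate([370, 661, 0]) cube([48, 48, 402]);
translate([598, 661, 0]) cube([48, 48, 402]);
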